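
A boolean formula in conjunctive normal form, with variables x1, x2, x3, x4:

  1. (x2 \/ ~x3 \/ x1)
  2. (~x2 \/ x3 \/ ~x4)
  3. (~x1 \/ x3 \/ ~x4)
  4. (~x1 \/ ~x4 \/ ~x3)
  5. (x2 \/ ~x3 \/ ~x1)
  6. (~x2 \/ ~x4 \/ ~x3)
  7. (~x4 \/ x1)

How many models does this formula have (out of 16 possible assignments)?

6

The models are:
  x1=0 x2=0 x3=0 x4=0
  x1=0 x2=1 x3=0 x4=0
  x1=0 x2=1 x3=1 x4=0
  x1=1 x2=0 x3=0 x4=0
  x1=1 x2=1 x3=0 x4=0
  x1=1 x2=1 x3=1 x4=0
Count: 6.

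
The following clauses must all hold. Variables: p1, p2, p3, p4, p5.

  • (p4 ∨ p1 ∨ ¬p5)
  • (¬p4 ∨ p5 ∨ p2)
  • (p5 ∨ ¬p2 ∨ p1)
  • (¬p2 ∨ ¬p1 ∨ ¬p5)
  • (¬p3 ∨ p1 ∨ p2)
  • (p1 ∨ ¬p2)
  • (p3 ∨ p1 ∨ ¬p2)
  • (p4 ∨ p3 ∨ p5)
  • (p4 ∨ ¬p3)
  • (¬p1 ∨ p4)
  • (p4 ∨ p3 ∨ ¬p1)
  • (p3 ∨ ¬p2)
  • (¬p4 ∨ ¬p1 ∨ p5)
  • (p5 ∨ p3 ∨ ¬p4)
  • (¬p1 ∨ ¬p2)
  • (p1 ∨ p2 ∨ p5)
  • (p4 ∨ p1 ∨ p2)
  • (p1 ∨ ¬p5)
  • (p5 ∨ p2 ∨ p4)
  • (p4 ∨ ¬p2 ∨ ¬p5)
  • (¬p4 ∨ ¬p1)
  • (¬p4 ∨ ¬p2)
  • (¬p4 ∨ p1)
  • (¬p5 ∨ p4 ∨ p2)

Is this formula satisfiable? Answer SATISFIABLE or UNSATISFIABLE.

UNSATISFIABLE

p1 = True:
  propagation gives p4=True; an empty clause results — contradiction.
p1 = False:
  propagation gives p2=False, p3=False, p5=True; an empty clause results — contradiction.
Every branch closes, so no satisfying assignment exists.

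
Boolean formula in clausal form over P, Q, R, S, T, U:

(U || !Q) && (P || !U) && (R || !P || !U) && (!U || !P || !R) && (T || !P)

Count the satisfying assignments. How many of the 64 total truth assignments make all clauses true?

12

Split on P, then U.
  P=1, U=1: a clause becomes empty — 0.
  P=1, U=0: remaining (Q,R,S,T) ∈ {(0,0,0,1); (0,0,1,1); (0,1,0,1); (0,1,1,1)} — 4.
  P=0, U=1: a clause becomes empty — 0.
  P=0, U=0: forces Q=0; R, S, T free → 2^3 = 8.
Total: 0 + 4 + 0 + 8 = 12.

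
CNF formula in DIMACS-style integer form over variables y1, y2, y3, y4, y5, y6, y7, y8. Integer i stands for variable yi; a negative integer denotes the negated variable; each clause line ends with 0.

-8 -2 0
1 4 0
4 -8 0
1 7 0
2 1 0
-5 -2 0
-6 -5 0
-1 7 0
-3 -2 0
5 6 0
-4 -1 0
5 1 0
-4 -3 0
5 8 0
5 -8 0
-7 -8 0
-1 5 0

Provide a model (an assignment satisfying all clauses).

y1=T, y2=F, y3=T, y4=F, y5=T, y6=F, y7=T, y8=F

Check each clause:
  1. (¬y2 ∨ ¬y8) — ¬y8 is true.
  2. (y4 ∨ y1) — y1 is true.
  3. (¬y8 ∨ y4) — ¬y8 is true.
  4. (y1 ∨ y7) — y1 is true.
  5. (y1 ∨ y2) — y1 is true.
  6. (¬y2 ∨ ¬y5) — ¬y2 is true.
  7. (¬y5 ∨ ¬y6) — ¬y6 is true.
  8. (¬y1 ∨ y7) — y7 is true.
  9. (¬y3 ∨ ¬y2) — ¬y2 is true.
  10. (y5 ∨ y6) — y5 is true.
  11. (¬y4 ∨ ¬y1) — ¬y4 is true.
  12. (y5 ∨ y1) — y1 is true.
  13. (¬y3 ∨ ¬y4) — ¬y4 is true.
  14. (y5 ∨ y8) — y5 is true.
  15. (¬y8 ∨ y5) — ¬y8 is true.
  16. (¬y8 ∨ ¬y7) — ¬y8 is true.
  17. (¬y1 ∨ y5) — y5 is true.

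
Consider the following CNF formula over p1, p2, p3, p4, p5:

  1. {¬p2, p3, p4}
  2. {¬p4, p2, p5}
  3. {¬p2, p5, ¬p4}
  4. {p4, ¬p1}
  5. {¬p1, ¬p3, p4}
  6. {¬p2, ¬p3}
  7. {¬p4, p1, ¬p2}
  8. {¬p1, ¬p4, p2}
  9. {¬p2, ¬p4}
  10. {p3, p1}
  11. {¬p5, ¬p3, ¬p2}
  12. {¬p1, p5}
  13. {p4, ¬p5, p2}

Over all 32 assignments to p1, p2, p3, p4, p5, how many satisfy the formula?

2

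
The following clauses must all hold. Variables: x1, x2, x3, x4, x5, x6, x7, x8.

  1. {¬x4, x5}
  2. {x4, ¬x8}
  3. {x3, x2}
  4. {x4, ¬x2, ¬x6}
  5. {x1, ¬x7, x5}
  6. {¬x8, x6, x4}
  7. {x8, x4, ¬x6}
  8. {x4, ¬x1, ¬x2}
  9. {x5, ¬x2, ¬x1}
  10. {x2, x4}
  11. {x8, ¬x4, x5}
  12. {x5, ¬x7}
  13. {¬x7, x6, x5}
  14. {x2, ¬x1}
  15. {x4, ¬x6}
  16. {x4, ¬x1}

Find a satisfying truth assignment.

x1=F, x2=T, x3=T, x4=F, x5=T, x6=F, x7=T, x8=F

Pure literal: x3 appears only positively; assign x3 = True.
Pure literal: x5 appears only positively; assign x5 = True.
Set x1 = False and propagate.
The remaining clauses are satisfied by x2 = True, x4 = False, x6 = False, x7 = True, x8 = False.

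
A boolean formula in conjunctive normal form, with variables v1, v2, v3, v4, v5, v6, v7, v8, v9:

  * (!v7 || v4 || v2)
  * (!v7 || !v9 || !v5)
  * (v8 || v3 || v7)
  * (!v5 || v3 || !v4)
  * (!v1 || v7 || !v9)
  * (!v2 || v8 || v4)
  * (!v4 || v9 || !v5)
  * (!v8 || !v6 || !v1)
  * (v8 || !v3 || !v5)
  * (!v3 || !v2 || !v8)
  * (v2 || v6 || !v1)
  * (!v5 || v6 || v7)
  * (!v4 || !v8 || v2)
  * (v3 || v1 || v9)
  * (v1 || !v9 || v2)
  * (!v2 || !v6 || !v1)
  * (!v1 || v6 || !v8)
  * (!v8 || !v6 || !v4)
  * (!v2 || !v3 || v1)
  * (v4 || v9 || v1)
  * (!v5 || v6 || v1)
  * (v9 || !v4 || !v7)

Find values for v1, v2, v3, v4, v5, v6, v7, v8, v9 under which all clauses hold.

v1=F, v2=T, v3=F, v4=T, v5=F, v6=T, v7=T, v8=F, v9=T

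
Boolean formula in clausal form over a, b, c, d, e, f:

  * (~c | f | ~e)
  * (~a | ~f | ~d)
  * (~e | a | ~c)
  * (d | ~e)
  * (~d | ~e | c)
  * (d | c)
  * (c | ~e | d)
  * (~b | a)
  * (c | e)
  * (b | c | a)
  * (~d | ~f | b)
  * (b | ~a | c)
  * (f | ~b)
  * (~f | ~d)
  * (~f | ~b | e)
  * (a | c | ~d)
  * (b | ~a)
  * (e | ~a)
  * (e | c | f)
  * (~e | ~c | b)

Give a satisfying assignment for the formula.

a=False  b=False  c=True  d=True  e=False  f=False

Branch on a: take a = False.
  then b is forced to False.
  then c is forced to True.
  then e is forced to False.
Set d = True and propagate.
  then f is forced to False.
Every clause has at least one true literal under this assignment.
Check each clause:
  1. (f | ~c | ~e) — ~e is true.
  2. (~f | ~d | ~a) — ~f is true.
  3. (~e | ~c | a) — ~e is true.
  4. (d | ~e) — ~e is true.
  5. (~d | c | ~e) — c is true.
  6. (c | d) — c is true.
  7. (~e | d | c) — c is true.
  8. (~b | a) — ~b is true.
  9. (e | c) — c is true.
  10. (b | c | a) — c is true.
  11. (b | ~f | ~d) — ~f is true.
  12. (~a | b | c) — c is true.
  13. (f | ~b) — ~b is true.
  14. (~d | ~f) — ~f is true.
  15. (~b | e | ~f) — ~f is true.
  16. (~d | a | c) — c is true.
  17. (~a | b) — ~a is true.
  18. (e | ~a) — ~a is true.
  19. (f | c | e) — c is true.
  20. (~c | ~e | b) — ~e is true.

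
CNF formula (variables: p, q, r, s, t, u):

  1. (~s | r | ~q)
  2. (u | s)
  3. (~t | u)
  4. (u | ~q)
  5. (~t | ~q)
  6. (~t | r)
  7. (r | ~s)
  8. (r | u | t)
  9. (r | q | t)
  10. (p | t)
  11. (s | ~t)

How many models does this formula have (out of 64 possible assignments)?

8

Case analysis on t and r:
  t=T, r=T: remaining (p,q,s,u) ∈ {(F,F,T,T); (T,F,T,T)} — 2.
  t=T, r=F: a clause becomes empty — 0.
  t=F, r=T: 5 of the 16 assignments to (p,q,s,u) work.
  t=F, r=F: remaining (p,q,s,u) ∈ {(T,T,F,T)} — 1.
Total: 2 + 0 + 5 + 1 = 8.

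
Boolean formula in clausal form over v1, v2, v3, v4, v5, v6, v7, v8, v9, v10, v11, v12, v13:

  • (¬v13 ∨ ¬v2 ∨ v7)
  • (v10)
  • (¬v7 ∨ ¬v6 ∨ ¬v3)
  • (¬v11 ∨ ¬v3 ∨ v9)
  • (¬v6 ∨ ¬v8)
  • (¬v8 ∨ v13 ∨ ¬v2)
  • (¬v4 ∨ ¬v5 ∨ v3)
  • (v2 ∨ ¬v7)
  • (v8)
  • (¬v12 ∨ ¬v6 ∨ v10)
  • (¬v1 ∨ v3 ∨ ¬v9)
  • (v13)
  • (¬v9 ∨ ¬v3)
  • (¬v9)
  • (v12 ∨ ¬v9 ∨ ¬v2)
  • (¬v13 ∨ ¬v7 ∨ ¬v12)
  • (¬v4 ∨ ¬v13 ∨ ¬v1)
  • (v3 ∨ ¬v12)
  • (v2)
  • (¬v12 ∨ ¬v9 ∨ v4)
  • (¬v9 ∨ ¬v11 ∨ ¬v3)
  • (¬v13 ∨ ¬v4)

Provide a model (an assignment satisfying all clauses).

The clause (v10) is unit: v10 must be True.
Unit propagation: (v8) forces v8 = True.
The clause (¬v6) is unit: v6 must be False.
(v13) is a unit clause, so v13 = True.
Unit propagation: (¬v9) forces v9 = False.
The clause (v2) is unit: v2 must be True.
The clause (v7) is unit: v7 must be True.
Unit propagation: (¬v12) forces v12 = False.
The clause (¬v4) is unit: v4 must be False.
Pure literal: v3 appears only negated; assign v3 = False.
v11 occurs only negated in the remaining clauses — set v11 = False.
v1, v5 are now unconstrained; take v1 = True, v5 = True.

v1=True, v2=True, v3=False, v4=False, v5=True, v6=False, v7=True, v8=True, v9=False, v10=True, v11=False, v12=False, v13=True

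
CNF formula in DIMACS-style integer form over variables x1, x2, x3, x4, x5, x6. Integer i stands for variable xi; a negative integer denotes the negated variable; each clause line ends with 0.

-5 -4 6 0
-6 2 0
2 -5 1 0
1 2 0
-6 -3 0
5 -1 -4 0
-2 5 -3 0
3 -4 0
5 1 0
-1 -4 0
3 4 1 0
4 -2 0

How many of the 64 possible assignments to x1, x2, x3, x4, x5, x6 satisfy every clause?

Satisfying assignments:
  x1=1 x2=0 x3=0 x4=0 x5=0 x6=0
  x1=1 x2=0 x3=0 x4=0 x5=1 x6=0
  x1=1 x2=0 x3=1 x4=0 x5=0 x6=0
  x1=1 x2=0 x3=1 x4=0 x5=1 x6=0
Count: 4.

4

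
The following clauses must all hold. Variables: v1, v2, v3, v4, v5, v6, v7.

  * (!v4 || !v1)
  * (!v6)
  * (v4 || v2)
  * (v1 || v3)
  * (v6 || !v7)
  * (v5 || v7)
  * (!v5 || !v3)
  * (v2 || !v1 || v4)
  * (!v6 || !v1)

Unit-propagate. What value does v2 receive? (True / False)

(!v6) stands alone — v6 = False.
(!v7 || v6): since v6 = False, the clause reduces to (!v7). v7 = False.
From (v5 || v7) and v7 = False: v5 = True.
In (!v5 || !v3), !v5 is now false; !v3 must hold, so v3 = False.
From (v1 || v3) and v3 = False: v1 = True.
In (!v1 || !v4), !v1 is now false; !v4 must hold, so v4 = False.
In (v2 || v4), v4 is now false; v2 must hold, so v2 = True.

True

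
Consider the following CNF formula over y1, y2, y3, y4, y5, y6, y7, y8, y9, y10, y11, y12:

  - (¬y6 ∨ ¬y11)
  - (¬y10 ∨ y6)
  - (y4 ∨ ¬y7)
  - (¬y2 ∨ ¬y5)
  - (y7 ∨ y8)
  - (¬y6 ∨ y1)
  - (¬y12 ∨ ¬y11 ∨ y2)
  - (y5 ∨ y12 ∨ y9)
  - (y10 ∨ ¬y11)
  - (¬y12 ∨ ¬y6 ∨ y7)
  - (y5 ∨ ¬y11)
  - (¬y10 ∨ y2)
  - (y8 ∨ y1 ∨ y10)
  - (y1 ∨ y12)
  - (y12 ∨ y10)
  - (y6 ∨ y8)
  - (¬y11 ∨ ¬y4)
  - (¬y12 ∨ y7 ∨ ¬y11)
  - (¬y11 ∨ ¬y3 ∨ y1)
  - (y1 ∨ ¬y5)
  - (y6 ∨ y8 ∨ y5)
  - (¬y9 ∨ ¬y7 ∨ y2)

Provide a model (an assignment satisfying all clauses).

Pure literal: y3 appears only negated; assign y3 = False.
y8 occurs only positively in the remaining clauses — set y8 = True.
Try y1 = False.
  then y6 is forced to False.
  then y10 is forced to False.
  then y11 is forced to False.
  then y12 is forced to True.
  then y5 is forced to False.
Branch on y2: take y2 = False.
Branch on y4: take y4 = True.
The remaining clauses are satisfied by y7 = False, y9 = False.

y1=False, y2=False, y3=False, y4=True, y5=False, y6=False, y7=False, y8=True, y9=False, y10=False, y11=False, y12=True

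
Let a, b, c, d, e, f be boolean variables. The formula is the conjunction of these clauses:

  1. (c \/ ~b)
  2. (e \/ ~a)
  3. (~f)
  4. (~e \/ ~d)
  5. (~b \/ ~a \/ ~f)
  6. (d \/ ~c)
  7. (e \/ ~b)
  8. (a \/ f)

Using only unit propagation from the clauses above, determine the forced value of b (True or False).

Unit clause (~f) sets f = False.
From (f \/ a) and f = False: a = True.
In (e \/ ~a), ~a is now false; e must hold, so e = True.
In (~e \/ ~d), ~e is now false; ~d must hold, so d = False.
From (~c \/ d) and d = False: c = False.
From (~b \/ c) and c = False: b = False.

False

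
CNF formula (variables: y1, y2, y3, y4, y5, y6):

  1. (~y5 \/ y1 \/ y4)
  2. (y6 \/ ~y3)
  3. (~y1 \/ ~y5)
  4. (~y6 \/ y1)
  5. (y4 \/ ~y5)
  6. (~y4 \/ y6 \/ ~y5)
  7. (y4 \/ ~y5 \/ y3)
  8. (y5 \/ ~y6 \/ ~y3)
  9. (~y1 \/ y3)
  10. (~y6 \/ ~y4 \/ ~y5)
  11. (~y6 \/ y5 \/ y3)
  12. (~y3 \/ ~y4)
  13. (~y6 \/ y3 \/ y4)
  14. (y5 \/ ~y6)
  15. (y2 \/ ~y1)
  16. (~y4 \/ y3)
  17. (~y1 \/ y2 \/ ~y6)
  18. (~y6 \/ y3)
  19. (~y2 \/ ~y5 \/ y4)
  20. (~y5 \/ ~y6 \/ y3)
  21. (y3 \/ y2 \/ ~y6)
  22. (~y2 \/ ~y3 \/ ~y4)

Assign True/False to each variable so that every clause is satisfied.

y1 = F, y2 = T, y3 = F, y4 = F, y5 = F, y6 = F

Check each clause:
  1. (y4 \/ y1 \/ ~y5) — ~y5 is true.
  2. (~y3 \/ y6) — ~y3 is true.
  3. (~y5 \/ ~y1) — ~y5 is true.
  4. (~y6 \/ y1) — ~y6 is true.
  5. (y4 \/ ~y5) — ~y5 is true.
  6. (y6 \/ ~y4 \/ ~y5) — ~y5 is true.
  7. (y3 \/ y4 \/ ~y5) — ~y5 is true.
  8. (~y6 \/ y5 \/ ~y3) — ~y3 is true.
  9. (~y1 \/ y3) — ~y1 is true.
  10. (~y5 \/ ~y6 \/ ~y4) — ~y6 is true.
  11. (~y6 \/ y5 \/ y3) — ~y6 is true.
  12. (~y4 \/ ~y3) — ~y4 is true.
  13. (y3 \/ y4 \/ ~y6) — ~y6 is true.
  14. (y5 \/ ~y6) — ~y6 is true.
  15. (~y1 \/ y2) — y2 is true.
  16. (y3 \/ ~y4) — ~y4 is true.
  17. (y2 \/ ~y1 \/ ~y6) — ~y6 is true.
  18. (~y6 \/ y3) — ~y6 is true.
  19. (~y2 \/ y4 \/ ~y5) — ~y5 is true.
  20. (y3 \/ ~y6 \/ ~y5) — ~y6 is true.
  21. (~y6 \/ y2 \/ y3) — ~y6 is true.
  22. (~y3 \/ ~y2 \/ ~y4) — ~y4 is true.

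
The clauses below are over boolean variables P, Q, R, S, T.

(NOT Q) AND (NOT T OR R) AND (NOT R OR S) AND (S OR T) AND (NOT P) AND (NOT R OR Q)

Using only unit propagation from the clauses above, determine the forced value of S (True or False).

True

Unit clause (NOT Q) sets Q = False.
(NOT P) is a unit clause: P = False.
From (NOT R OR Q) and Q = False: R = False.
From (R OR NOT T) and R = False: T = False.
(S OR T): since T = False, the clause reduces to (S). S = True.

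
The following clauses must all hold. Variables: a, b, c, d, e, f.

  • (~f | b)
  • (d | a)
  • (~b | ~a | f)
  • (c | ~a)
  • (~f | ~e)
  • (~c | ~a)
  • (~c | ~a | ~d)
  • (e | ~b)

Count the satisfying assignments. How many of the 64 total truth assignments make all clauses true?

The models are:
  a=F b=F c=F d=T e=F f=F
  a=F b=F c=F d=T e=T f=F
  a=F b=F c=T d=T e=F f=F
  a=F b=F c=T d=T e=T f=F
  a=F b=T c=F d=T e=T f=F
  a=F b=T c=T d=T e=T f=F
That's 6 in total.

6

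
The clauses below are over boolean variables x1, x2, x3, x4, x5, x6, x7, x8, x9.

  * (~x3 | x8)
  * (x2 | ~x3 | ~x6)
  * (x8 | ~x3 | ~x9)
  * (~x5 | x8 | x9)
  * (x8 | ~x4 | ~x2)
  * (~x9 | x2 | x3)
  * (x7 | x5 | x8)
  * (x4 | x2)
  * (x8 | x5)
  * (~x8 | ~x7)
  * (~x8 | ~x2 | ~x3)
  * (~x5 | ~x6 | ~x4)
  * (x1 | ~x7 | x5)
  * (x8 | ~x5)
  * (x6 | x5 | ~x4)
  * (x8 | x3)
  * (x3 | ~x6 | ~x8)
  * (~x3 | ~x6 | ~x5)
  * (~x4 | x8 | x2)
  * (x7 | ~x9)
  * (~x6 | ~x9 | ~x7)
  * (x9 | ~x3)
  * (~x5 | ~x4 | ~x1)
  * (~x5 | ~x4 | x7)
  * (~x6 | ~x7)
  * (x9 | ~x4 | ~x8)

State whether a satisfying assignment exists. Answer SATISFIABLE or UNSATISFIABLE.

Try x1 = True.
Branch on x2: take x2 = True.
For the remaining variables, x3 = False, x4 = False, x5 = True, x6 = False, x7 = False, x8 = True, x9 = False works.
Every clause has at least one true literal under this assignment.
So x1=True, x2=True, x3=False, x4=False, x5=True, x6=False, x7=False, x8=True, x9=False is a satisfying assignment.

SATISFIABLE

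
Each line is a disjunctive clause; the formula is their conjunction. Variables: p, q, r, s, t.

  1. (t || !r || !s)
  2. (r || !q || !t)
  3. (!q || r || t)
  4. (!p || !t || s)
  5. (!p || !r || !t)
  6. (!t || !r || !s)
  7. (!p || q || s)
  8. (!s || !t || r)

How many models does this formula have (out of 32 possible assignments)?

Case analysis on t and r:
  t=1, r=1: remaining (p,q,s) ∈ {(0,0,0); (0,1,0)} — 2.
  t=1, r=0: remaining (p,q,s) ∈ {(0,0,0)} — 1.
  t=0, r=1: remaining (p,q,s) ∈ {(0,0,0); (0,1,0); (1,1,0)} — 3.
  t=0, r=0: remaining (p,q,s) ∈ {(0,0,0); (0,0,1); (1,0,1)} — 3.
Total: 2 + 1 + 3 + 3 = 9.

9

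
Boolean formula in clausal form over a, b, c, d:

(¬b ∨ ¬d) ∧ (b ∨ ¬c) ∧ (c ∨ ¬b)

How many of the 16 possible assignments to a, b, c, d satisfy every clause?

6

Satisfying assignments:
  a=F b=F c=F d=F
  a=F b=F c=F d=T
  a=F b=T c=T d=F
  a=T b=F c=F d=F
  a=T b=F c=F d=T
  a=T b=T c=T d=F
That's 6 in total.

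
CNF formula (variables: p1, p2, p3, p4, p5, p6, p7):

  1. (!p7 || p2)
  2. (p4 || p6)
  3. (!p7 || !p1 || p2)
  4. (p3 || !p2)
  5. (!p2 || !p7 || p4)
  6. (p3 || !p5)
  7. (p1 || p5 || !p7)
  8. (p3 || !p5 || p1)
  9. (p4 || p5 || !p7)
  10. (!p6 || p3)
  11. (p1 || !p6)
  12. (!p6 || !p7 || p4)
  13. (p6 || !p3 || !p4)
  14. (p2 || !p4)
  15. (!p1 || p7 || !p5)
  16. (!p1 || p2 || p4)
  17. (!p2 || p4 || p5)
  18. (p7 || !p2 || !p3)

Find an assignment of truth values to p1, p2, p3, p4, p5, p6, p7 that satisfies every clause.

p1=True, p2=True, p3=True, p4=True, p5=False, p6=True, p7=True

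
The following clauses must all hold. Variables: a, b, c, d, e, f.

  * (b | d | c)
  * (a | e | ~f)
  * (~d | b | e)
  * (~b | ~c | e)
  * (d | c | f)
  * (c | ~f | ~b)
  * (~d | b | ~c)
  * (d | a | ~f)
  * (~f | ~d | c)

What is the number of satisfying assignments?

19

Split on c, then d.
  c=1, d=1: remaining (a,b,e,f) ∈ {(0,1,1,0); (0,1,1,1); (1,1,1,0); (1,1,1,1)} — 4.
  c=1, d=0: 9 of the 16 assignments to (a,b,e,f) work.
  c=0, d=1: a free; 3 ways for (b,e,f) × 2^1 = 6.
  c=0, d=0: a clause becomes empty — 0.
Total: 4 + 9 + 6 + 0 = 19.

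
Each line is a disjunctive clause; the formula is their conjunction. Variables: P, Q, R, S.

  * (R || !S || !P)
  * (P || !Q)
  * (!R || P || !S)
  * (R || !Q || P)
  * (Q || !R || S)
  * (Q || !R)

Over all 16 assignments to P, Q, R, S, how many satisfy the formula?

The models are:
  P=0 Q=0 R=0 S=0
  P=0 Q=0 R=0 S=1
  P=1 Q=0 R=0 S=0
  P=1 Q=1 R=0 S=0
  P=1 Q=1 R=1 S=0
  P=1 Q=1 R=1 S=1
That's 6 in total.

6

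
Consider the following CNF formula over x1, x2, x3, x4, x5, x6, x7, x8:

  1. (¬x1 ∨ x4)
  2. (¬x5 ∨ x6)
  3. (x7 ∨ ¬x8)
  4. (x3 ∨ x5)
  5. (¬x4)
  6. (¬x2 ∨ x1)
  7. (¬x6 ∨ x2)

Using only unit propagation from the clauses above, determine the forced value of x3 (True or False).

Unit clause (¬x4) sets x4 = False.
(x4 ∨ ¬x1): since x4 = False, the clause reduces to (¬x1). x1 = False.
In (¬x2 ∨ x1), x1 is now false; ¬x2 must hold, so x2 = False.
(¬x6 ∨ x2) with x2 = False leaves only ¬x6, so x6 = False.
In (¬x5 ∨ x6), x6 is now false; ¬x5 must hold, so x5 = False.
From (x5 ∨ x3) and x5 = False: x3 = True.

True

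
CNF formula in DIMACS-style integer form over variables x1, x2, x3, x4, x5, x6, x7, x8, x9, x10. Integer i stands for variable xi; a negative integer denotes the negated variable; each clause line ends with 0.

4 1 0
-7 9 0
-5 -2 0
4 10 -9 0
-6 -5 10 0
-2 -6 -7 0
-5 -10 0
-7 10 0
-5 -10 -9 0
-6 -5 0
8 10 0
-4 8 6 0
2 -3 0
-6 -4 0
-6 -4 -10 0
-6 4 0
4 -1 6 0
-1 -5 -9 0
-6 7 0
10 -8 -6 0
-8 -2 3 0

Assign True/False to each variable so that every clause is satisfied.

x1=False, x2=True, x3=True, x4=True, x5=False, x6=False, x7=False, x8=True, x9=False, x10=False

Check each clause:
  1. (x1 \/ x4) — x4 is true.
  2. (~x7 \/ x9) — ~x7 is true.
  3. (~x5 \/ ~x2) — ~x5 is true.
  4. (~x9 \/ x4 \/ x10) — x4 is true.
  5. (~x5 \/ x10 \/ ~x6) — ~x6 is true.
  6. (~x7 \/ ~x6 \/ ~x2) — ~x7 is true.
  7. (~x10 \/ ~x5) — ~x5 is true.
  8. (~x7 \/ x10) — ~x7 is true.
  9. (~x5 \/ ~x10 \/ ~x9) — ~x5 is true.
  10. (~x5 \/ ~x6) — ~x6 is true.
  11. (x8 \/ x10) — x8 is true.
  12. (x8 \/ x6 \/ ~x4) — x8 is true.
  13. (x2 \/ ~x3) — x2 is true.
  14. (~x6 \/ ~x4) — ~x6 is true.
  15. (~x6 \/ ~x10 \/ ~x4) — ~x6 is true.
  16. (x4 \/ ~x6) — ~x6 is true.
  17. (x6 \/ ~x1 \/ x4) — x4 is true.
  18. (~x5 \/ ~x9 \/ ~x1) — ~x5 is true.
  19. (x7 \/ ~x6) — ~x6 is true.
  20. (x10 \/ ~x6 \/ ~x8) — ~x6 is true.
  21. (~x2 \/ ~x8 \/ x3) — x3 is true.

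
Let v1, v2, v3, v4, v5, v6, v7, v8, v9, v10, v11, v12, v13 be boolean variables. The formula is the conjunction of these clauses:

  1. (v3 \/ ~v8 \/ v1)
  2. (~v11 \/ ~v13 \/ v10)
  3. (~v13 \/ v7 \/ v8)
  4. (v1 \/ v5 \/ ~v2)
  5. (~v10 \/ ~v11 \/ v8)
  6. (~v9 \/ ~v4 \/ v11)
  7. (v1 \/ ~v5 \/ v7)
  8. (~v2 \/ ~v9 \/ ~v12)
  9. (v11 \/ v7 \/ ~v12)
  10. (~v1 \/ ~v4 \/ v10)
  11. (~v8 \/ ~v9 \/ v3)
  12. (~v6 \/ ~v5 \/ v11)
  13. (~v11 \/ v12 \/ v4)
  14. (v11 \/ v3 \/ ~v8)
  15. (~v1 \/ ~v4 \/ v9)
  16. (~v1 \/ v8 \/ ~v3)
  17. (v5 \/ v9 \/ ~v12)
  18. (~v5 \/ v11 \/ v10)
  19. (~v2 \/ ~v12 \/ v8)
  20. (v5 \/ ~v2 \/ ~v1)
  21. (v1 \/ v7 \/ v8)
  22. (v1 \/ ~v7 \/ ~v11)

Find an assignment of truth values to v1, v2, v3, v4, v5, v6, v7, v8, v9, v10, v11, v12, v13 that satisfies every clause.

v1 = False, v2 = True, v3 = True, v4 = True, v5 = True, v6 = False, v7 = True, v8 = False, v9 = False, v10 = True, v11 = False, v12 = False, v13 = False

v6 occurs only negated in the remaining clauses — set v6 = False.
Pure literal: v13 appears only negated; assign v13 = False.
Try v1 = False.
Branch on v2: take v2 = True.
  then v5 is forced to True.
  then v7 is forced to True.
  then v11 is forced to False.
  then v10 is forced to True.
For the remaining variables, v3 = True, v4 = True, v8 = False, v9 = False, v12 = False works.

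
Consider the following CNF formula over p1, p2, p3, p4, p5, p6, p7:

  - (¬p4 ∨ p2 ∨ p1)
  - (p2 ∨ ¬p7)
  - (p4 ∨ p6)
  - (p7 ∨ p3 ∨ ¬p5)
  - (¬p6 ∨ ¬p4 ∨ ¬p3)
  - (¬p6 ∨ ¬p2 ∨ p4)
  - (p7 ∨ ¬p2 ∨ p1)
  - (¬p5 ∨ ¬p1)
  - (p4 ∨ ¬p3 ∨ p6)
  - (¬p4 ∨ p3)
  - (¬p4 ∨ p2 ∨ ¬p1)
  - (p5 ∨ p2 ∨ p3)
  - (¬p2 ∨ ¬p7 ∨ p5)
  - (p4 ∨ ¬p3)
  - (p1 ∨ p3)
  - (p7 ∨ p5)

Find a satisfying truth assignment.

p1=F, p2=T, p3=T, p4=T, p5=T, p6=F, p7=T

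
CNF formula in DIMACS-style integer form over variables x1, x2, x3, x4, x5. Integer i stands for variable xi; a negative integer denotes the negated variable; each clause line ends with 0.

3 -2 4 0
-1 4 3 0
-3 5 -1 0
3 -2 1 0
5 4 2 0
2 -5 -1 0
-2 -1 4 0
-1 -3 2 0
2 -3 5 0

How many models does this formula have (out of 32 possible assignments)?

13

Split on x2, then x1.
  x2=T, x1=T: remaining (x3,x4,x5) ∈ {(F,T,F); (F,T,T); (T,T,T)} — 3.
  x2=T, x1=F: remaining (x3,x4,x5) ∈ {(T,F,F); (T,F,T); (T,T,F); (T,T,T)} — 4.
  x2=F, x1=T: remaining (x3,x4,x5) ∈ {(F,T,F)} — 1.
  x2=F, x1=F: 5 of the 8 assignments to (x3,x4,x5) work.
Total: 3 + 4 + 1 + 5 = 13.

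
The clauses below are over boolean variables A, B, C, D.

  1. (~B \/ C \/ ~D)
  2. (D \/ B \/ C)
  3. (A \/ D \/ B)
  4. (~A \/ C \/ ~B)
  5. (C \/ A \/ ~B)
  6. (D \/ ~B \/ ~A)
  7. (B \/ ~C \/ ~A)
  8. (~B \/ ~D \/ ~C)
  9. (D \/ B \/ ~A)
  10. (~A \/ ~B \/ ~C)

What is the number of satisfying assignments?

4

Satisfying assignments:
  A=F B=F C=F D=T
  A=F B=F C=T D=T
  A=F B=T C=T D=F
  A=T B=F C=F D=T
Count: 4.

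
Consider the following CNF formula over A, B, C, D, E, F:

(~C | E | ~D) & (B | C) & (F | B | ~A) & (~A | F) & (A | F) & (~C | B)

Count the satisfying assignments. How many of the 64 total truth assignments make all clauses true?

14

Case analysis on A and B:
  A=1, B=1: 7 of the 16 assignments to (C,D,E,F) work.
  A=1, B=0: a clause becomes empty — 0.
  A=0, B=1: 7 of the 16 assignments to (C,D,E,F) work.
  A=0, B=0: a clause becomes empty — 0.
Total: 7 + 0 + 7 + 0 = 14.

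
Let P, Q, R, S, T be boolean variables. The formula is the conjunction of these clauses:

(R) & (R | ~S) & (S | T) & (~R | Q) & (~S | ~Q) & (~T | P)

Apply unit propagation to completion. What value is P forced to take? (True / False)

Unit clause (R) sets R = True.
(~R | Q) with R = True leaves only Q, so Q = True.
In (~S | ~Q), ~Q is now false; ~S must hold, so S = False.
From (S | T) and S = False: T = True.
From (P | ~T) and T = True: P = True.

True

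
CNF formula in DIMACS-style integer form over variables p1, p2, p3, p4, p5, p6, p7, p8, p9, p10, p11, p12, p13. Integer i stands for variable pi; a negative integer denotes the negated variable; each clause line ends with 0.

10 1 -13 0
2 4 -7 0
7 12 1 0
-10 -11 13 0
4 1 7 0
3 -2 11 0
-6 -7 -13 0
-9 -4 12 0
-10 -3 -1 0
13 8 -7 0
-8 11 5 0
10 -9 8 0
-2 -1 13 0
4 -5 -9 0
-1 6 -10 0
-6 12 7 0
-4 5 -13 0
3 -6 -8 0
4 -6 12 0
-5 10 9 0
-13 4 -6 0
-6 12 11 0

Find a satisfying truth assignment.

p1=F  p2=F  p3=F  p4=T  p5=T  p6=F  p7=T  p8=T  p9=F  p10=T  p11=F  p12=F  p13=T

Check each clause:
  1. (!p13 || p10 || p1) — p10 is true.
  2. (p4 || p2 || !p7) — p4 is true.
  3. (p12 || p7 || p1) — p7 is true.
  4. (!p10 || p13 || !p11) — p13 is true.
  5. (p1 || p7 || p4) — p4 is true.
  6. (p3 || p11 || !p2) — !p2 is true.
  7. (!p7 || !p13 || !p6) — !p6 is true.
  8. (!p9 || !p4 || p12) — !p9 is true.
  9. (!p3 || !p10 || !p1) — !p3 is true.
  10. (p8 || !p7 || p13) — p8 is true.
  11. (!p8 || p5 || p11) — p5 is true.
  12. (!p9 || p8 || p10) — p8 is true.
  13. (!p2 || p13 || !p1) — p13 is true.
  14. (!p9 || !p5 || p4) — p4 is true.
  15. (!p10 || !p1 || p6) — !p1 is true.
  16. (p7 || p12 || !p6) — !p6 is true.
  17. (!p4 || !p13 || p5) — p5 is true.
  18. (p3 || !p8 || !p6) — !p6 is true.
  19. (p12 || !p6 || p4) — !p6 is true.
  20. (p10 || p9 || !p5) — p10 is true.
  21. (!p13 || p4 || !p6) — !p6 is true.
  22. (!p6 || p12 || p11) — !p6 is true.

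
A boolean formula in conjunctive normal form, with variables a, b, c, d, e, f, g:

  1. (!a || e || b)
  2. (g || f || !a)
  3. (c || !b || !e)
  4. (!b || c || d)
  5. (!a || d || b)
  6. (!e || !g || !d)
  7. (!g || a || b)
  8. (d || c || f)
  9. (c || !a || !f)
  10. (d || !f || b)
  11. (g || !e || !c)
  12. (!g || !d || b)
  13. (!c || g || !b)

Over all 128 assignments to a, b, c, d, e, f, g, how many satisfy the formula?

24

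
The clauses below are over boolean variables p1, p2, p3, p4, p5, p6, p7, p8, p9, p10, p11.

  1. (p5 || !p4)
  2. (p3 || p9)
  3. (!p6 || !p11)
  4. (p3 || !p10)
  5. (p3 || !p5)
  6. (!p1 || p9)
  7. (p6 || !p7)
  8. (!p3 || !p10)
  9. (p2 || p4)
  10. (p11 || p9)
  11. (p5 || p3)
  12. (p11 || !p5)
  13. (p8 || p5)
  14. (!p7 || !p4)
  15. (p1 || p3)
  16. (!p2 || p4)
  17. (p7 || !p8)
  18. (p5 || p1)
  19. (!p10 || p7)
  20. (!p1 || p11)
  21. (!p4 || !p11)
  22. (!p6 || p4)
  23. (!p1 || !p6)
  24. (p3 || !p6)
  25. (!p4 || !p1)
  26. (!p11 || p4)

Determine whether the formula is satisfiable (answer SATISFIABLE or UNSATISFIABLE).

p4 = True:
  propagation gives p5=True, p3=True, p10=False, p11=True; an empty clause results — contradiction.
p4 = False:
  propagation gives p2=True; an empty clause results — contradiction.
Every branch closes, so no satisfying assignment exists.

UNSATISFIABLE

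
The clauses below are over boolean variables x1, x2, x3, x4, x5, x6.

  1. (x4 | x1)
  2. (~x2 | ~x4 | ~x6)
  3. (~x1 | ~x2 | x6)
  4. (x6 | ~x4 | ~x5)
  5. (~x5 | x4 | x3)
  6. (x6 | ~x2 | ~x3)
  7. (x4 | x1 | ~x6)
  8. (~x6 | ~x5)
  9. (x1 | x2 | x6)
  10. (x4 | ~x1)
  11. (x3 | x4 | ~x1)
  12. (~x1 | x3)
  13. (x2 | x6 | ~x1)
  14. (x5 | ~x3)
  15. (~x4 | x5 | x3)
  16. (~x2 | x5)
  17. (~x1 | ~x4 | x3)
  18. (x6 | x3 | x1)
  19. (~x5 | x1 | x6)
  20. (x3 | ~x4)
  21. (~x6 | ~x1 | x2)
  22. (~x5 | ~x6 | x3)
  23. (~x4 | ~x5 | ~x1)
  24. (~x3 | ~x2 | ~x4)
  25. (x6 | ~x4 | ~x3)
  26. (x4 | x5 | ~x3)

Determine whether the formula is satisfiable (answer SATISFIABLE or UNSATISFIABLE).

x4 = True:
  propagation gives x3=True, x5=True, x6=True; an empty clause results — contradiction.
x4 = False:
  propagation gives x1=True; an empty clause results — contradiction.
Every branch closes, so no satisfying assignment exists.

UNSATISFIABLE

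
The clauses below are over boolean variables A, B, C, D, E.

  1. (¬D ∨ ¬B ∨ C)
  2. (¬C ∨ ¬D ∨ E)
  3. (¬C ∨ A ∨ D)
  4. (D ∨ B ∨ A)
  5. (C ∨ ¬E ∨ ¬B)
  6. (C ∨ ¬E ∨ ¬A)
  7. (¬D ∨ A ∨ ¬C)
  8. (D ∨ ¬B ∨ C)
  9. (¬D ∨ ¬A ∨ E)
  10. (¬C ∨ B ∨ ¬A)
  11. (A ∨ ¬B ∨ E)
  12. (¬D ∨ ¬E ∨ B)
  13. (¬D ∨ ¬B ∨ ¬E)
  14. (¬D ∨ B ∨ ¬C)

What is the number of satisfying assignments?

4

Satisfying assignments:
  A=F B=F C=F D=T E=F
  A=T B=F C=F D=F E=F
  A=T B=T C=T D=F E=F
  A=T B=T C=T D=F E=T
That's 4 in total.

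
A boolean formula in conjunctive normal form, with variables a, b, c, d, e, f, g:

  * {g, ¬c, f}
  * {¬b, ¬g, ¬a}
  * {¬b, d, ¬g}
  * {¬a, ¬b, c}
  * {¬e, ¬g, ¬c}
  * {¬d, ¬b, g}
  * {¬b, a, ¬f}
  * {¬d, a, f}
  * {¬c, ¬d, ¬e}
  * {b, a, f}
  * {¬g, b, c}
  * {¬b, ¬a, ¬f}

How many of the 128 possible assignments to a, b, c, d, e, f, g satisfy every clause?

Split on b, then a.
  b=1, a=1: a clause becomes empty — 0.
  b=1, a=0: remaining (c,d,e,f,g) ∈ {(0,0,0,0,0); (0,0,1,0,0)} — 2.
  b=0, a=1: 15 of the 32 assignments to (c,d,e,f,g) work.
  b=0, a=0: 9 of the 32 assignments to (c,d,e,f,g) work.
Total: 0 + 2 + 15 + 9 = 26.

26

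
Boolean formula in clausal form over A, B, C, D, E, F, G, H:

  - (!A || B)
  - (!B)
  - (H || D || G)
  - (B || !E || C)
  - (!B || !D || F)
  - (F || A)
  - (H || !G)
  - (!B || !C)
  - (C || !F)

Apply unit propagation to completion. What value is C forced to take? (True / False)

(!B) stands alone — B = False.
(!A || B) with B = False leaves only !A, so A = False.
In (F || A), A is now false; F must hold, so F = True.
(C || !F) with F = True leaves only C, so C = True.

True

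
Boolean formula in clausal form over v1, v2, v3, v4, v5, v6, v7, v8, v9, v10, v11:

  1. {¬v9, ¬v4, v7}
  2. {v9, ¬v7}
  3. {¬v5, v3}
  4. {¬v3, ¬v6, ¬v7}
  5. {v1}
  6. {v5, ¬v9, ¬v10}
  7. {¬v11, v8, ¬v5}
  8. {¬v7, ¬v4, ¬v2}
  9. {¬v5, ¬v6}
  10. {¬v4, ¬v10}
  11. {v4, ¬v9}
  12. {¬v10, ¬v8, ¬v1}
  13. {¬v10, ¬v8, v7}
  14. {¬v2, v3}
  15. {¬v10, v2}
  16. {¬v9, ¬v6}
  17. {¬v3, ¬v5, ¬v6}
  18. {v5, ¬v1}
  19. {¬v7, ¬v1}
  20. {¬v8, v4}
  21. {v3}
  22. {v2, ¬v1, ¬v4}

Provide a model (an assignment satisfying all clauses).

v1=T, v2=T, v3=T, v4=T, v5=T, v6=F, v7=F, v8=F, v9=F, v10=F, v11=F

Check each clause:
  1. {¬v9, ¬v4, v7} — ¬v9 is true.
  2. {v9, ¬v7} — ¬v7 is true.
  3. {¬v5, v3} — v3 is true.
  4. {¬v3, ¬v6, ¬v7} — ¬v7 is true.
  5. {v1} — v1 is true.
  6. {¬v10, v5, ¬v9} — v5 is true.
  7. {v8, ¬v11, ¬v5} — ¬v11 is true.
  8. {¬v7, ¬v4, ¬v2} — ¬v7 is true.
  9. {¬v6, ¬v5} — ¬v6 is true.
  10. {¬v10, ¬v4} — ¬v10 is true.
  11. {v4, ¬v9} — v4 is true.
  12. {¬v10, ¬v8, ¬v1} — ¬v8 is true.
  13. {¬v8, ¬v10, v7} — ¬v8 is true.
  14. {¬v2, v3} — v3 is true.
  15. {¬v10, v2} — v2 is true.
  16. {¬v6, ¬v9} — ¬v6 is true.
  17. {¬v3, ¬v5, ¬v6} — ¬v6 is true.
  18. {v5, ¬v1} — v5 is true.
  19. {¬v7, ¬v1} — ¬v7 is true.
  20. {¬v8, v4} — ¬v8 is true.
  21. {v3} — v3 is true.
  22. {v2, ¬v4, ¬v1} — v2 is true.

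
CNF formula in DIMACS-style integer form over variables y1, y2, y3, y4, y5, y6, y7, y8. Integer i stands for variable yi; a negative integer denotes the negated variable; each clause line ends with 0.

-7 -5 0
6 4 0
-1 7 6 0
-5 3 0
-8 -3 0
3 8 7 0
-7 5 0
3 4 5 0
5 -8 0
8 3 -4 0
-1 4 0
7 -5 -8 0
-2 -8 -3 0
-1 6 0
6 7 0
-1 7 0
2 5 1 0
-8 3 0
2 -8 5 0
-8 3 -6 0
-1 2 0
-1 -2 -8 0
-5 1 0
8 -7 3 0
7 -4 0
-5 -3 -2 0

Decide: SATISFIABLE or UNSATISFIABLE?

SATISFIABLE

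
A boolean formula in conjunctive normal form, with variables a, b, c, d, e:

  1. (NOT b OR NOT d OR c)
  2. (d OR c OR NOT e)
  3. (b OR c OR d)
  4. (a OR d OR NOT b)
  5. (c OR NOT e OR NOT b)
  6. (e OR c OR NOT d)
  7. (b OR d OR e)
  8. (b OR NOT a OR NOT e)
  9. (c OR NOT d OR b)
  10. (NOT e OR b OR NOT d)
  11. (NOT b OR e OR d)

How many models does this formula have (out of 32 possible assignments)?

Case analysis on b and d:
  b=1, d=1: remaining (a,c,e) ∈ {(0,1,0); (0,1,1); (1,1,0); (1,1,1)} — 4.
  b=1, d=0: remaining (a,c,e) ∈ {(1,1,1)} — 1.
  b=0, d=1: remaining (a,c,e) ∈ {(0,1,0); (1,1,0)} — 2.
  b=0, d=0: remaining (a,c,e) ∈ {(0,1,1)} — 1.
Total: 4 + 1 + 2 + 1 = 8.

8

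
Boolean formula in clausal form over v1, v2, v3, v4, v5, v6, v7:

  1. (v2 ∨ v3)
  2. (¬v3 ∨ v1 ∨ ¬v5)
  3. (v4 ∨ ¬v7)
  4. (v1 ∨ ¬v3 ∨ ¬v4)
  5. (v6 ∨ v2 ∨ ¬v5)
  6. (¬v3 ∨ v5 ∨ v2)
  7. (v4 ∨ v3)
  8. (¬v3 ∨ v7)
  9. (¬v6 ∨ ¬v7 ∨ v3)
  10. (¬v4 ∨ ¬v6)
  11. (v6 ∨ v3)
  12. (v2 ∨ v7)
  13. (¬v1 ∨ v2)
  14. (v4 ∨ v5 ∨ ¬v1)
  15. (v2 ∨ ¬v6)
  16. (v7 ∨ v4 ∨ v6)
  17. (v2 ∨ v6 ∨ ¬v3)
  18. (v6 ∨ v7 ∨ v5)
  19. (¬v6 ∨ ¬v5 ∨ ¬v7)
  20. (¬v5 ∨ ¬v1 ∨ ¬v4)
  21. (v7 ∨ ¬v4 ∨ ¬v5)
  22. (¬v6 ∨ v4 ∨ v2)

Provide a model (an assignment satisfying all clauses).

Pure literal: v2 appears only positively; assign v2 = True.
Try v1 = True.
Set v3 = True and propagate.
  then v7 is forced to True.
  then v4 is forced to True.
  then v6 is forced to False.
  then v5 is forced to False.
Every clause has at least one true literal under this assignment.

v1=True, v2=True, v3=True, v4=True, v5=False, v6=False, v7=True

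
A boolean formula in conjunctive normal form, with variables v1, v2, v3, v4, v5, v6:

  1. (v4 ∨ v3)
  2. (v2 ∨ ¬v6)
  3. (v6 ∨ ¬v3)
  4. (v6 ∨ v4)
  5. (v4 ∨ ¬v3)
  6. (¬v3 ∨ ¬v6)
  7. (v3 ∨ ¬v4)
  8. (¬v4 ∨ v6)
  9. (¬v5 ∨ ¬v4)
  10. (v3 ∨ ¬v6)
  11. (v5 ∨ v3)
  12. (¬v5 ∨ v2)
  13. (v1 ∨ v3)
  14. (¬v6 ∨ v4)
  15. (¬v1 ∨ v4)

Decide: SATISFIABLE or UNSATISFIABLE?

v3 = True:
  propagation gives v6=True; an empty clause results — contradiction.
v3 = False:
  propagation gives v4=True; an empty clause results — contradiction.
Every branch closes, so no satisfying assignment exists.

UNSATISFIABLE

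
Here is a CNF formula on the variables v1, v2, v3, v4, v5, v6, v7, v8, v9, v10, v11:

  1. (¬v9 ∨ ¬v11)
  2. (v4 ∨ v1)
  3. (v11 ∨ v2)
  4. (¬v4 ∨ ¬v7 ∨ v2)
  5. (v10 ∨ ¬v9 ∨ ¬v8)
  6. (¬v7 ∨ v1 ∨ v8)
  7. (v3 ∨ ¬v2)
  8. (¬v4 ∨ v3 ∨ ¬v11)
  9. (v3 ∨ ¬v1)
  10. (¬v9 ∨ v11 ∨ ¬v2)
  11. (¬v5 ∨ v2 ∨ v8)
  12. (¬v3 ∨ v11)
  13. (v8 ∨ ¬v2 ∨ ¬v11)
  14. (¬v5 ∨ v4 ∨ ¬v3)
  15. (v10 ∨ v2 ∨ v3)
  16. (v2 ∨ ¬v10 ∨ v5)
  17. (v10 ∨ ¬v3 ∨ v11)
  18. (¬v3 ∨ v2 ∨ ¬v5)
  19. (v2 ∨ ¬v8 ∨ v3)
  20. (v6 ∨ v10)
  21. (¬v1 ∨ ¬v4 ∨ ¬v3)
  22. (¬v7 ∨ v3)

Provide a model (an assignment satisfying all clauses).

v1=F, v2=T, v3=T, v4=T, v5=T, v6=F, v7=T, v8=T, v9=F, v10=T, v11=T

Pure literal: v9 appears only negated; assign v9 = False.
Set v1 = False and propagate.
  then v4 is forced to True.
Try v2 = True.
  then v3 is forced to True.
  then v11 is forced to True.
  then v8 is forced to True.
Try v6 = False.
  then v10 is forced to True.
v5, v7 are now unconstrained; take v5 = True, v7 = True.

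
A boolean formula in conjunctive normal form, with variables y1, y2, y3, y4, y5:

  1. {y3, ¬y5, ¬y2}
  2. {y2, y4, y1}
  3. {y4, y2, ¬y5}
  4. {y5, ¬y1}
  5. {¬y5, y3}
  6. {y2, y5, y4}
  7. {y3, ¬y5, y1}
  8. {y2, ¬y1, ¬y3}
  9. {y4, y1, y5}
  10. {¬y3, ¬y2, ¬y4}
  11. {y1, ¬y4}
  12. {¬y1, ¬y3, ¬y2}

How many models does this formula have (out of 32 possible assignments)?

1

Satisfying assignments:
  y1=F y2=T y3=T y4=F y5=T
Count: 1.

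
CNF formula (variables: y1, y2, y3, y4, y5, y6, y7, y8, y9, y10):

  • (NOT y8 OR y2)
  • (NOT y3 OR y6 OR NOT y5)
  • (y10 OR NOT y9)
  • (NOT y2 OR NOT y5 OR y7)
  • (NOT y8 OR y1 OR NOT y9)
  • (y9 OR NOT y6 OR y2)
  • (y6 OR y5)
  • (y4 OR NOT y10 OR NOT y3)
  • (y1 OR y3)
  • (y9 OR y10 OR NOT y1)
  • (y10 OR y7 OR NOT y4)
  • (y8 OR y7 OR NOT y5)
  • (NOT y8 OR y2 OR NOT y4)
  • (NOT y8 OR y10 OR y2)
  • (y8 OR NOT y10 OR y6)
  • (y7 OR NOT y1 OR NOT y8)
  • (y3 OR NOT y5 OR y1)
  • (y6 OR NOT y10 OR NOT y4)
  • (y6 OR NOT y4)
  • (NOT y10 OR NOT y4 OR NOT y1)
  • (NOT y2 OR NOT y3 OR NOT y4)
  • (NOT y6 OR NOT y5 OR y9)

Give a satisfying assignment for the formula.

Pure literal: y7 appears only positively; assign y7 = True.
Set y1 = False and propagate.
  then y3 is forced to True.
Try y2 = False.
  then y8 is forced to False.
Try y4 = True.
  then y6 is forced to True.
  then y9 is forced to True.
  then y10 is forced to True.
y5 is now unconstrained; take y5 = False.

y1=F, y2=F, y3=T, y4=T, y5=F, y6=T, y7=T, y8=F, y9=T, y10=T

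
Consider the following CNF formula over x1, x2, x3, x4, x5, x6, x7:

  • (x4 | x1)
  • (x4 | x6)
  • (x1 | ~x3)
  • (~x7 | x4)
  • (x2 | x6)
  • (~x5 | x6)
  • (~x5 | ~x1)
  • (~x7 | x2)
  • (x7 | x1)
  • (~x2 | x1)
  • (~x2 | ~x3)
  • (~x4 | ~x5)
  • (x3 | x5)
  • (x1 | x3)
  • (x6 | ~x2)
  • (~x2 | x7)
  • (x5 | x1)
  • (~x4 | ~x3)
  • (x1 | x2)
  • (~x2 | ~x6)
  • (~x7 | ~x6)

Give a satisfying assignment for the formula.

Try x1 = True.
  then x5 is forced to False.
  then x3 is forced to True.
  then x2 is forced to False.
  then x6 is forced to True.
  then x7 is forced to False.
  then x4 is forced to False.
Every clause has at least one true literal under this assignment.

x1=T, x2=F, x3=T, x4=F, x5=F, x6=T, x7=F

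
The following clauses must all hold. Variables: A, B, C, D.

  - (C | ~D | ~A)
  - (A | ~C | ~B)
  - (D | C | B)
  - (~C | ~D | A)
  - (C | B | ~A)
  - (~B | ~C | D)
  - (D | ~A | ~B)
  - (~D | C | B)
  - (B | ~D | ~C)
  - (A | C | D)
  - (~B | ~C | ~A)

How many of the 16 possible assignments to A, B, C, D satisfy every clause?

3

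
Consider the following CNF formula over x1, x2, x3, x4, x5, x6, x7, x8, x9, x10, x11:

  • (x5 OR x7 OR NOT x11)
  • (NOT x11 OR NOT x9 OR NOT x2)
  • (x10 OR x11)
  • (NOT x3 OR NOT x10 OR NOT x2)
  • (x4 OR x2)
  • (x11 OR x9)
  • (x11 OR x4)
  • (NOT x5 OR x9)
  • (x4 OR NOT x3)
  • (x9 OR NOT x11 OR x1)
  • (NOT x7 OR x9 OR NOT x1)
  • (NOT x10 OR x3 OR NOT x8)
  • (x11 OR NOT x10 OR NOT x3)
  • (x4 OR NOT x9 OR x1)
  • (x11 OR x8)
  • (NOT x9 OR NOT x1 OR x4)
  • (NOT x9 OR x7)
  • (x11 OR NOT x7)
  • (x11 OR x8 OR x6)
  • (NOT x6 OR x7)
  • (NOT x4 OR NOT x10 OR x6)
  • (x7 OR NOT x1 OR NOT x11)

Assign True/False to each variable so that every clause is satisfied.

x1=F, x2=F, x3=T, x4=T, x5=F, x6=T, x7=T, x8=T, x9=T, x10=T, x11=T

Branch on x1: take x1 = False.
The remaining clauses are satisfied by x2 = False, x3 = True, x4 = True, x5 = False, x6 = True, x7 = True, x8 = True, x9 = True, x10 = True, x11 = True.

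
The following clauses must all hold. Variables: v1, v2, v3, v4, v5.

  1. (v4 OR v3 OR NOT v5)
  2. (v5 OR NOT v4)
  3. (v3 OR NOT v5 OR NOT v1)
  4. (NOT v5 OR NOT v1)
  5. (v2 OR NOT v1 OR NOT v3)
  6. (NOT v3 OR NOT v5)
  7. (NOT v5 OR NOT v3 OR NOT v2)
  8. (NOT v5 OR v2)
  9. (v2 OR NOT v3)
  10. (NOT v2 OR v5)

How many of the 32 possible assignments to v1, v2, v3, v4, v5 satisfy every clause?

3

Satisfying assignments:
  v1=F v2=F v3=F v4=F v5=F
  v1=F v2=T v3=F v4=T v5=T
  v1=T v2=F v3=F v4=F v5=F
Count: 3.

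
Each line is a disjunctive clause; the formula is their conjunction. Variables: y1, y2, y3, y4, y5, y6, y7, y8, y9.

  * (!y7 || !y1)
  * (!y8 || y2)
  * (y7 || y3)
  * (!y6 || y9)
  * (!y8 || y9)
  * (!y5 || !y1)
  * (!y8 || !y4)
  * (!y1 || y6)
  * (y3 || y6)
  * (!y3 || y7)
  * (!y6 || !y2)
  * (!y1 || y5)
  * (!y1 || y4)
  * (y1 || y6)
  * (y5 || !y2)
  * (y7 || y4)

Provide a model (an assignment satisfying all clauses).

y1=F, y2=F, y3=T, y4=F, y5=T, y6=T, y7=T, y8=F, y9=T

y8 occurs only negated in the remaining clauses — set y8 = False.
y9 occurs only positively in the remaining clauses — set y9 = True.
Branch on y1: take y1 = False.
  then y6 is forced to True.
  then y2 is forced to False.
Try y3 = True.
  then y7 is forced to True.
y4, y5 are now unconstrained; take y4 = False, y5 = True.
Every clause has at least one true literal under this assignment.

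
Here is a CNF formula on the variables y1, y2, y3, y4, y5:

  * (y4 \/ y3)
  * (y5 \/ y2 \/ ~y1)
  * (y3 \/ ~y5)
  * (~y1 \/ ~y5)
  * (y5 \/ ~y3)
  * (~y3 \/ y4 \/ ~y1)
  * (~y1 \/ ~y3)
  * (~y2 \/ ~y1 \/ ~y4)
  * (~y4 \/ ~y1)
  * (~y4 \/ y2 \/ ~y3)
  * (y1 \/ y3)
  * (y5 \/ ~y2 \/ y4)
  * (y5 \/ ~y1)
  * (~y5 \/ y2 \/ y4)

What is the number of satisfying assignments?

The models are:
  y1=0 y2=1 y3=1 y4=0 y5=1
  y1=0 y2=1 y3=1 y4=1 y5=1
That's 2 in total.

2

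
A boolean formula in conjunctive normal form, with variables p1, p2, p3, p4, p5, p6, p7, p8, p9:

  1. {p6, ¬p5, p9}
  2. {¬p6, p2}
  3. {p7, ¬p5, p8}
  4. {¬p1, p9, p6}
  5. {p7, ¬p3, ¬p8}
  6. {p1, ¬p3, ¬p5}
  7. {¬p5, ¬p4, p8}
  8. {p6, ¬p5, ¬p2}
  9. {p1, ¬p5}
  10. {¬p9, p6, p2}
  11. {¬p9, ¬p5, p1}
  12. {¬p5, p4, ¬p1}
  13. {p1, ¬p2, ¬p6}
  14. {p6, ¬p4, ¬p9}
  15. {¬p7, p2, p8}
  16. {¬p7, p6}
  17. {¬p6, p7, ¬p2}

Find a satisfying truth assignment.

p5 occurs only negated in the remaining clauses — set p5 = False.
Set p1 = True and propagate.
Set p2 = True and propagate.
Branch on p3: take p3 = True.
The remaining clauses are satisfied by p4 = False, p6 = True, p7 = True, p8 = True, p9 = False.
Every clause has at least one true literal under this assignment.
Check each clause:
  1. {¬p5, p9, p6} — ¬p5 is true.
  2. {¬p6, p2} — p2 is true.
  3. {¬p5, p8, p7} — p8 is true.
  4. {p6, ¬p1, p9} — p6 is true.
  5. {p7, ¬p8, ¬p3} — p7 is true.
  6. {p1, ¬p5, ¬p3} — p1 is true.
  7. {¬p5, p8, ¬p4} — p8 is true.
  8. {¬p5, ¬p2, p6} — ¬p5 is true.
  9. {p1, ¬p5} — p1 is true.
  10. {p6, p2, ¬p9} — p2 is true.
  11. {p1, ¬p9, ¬p5} — p1 is true.
  12. {¬p1, ¬p5, p4} — ¬p5 is true.
  13. {p1, ¬p2, ¬p6} — p1 is true.
  14. {¬p9, ¬p4, p6} — ¬p4 is true.
  15. {p2, p8, ¬p7} — p8 is true.
  16. {p6, ¬p7} — p6 is true.
  17. {¬p2, p7, ¬p6} — p7 is true.

p1 = True, p2 = True, p3 = True, p4 = False, p5 = False, p6 = True, p7 = True, p8 = True, p9 = False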